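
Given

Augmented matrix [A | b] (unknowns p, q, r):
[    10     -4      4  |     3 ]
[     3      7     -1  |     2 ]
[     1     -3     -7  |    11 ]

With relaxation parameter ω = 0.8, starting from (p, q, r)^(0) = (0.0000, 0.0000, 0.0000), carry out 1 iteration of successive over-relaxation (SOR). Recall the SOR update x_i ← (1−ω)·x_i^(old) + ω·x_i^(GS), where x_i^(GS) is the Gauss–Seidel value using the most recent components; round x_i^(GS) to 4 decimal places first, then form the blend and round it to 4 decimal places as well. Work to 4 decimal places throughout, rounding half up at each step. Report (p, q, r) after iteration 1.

(0.2400, 0.1463, -1.2798)

Iteration 1:
  p: GS value = (3 - (-4)·0.0000 - (4)·0.0000) / (10) = 0.3000;  p ← (1−ω)·0.0000 + ω·0.3000 = 0.2400
  q: GS value = (2 - (3)·0.2400 - (-1)·0.0000) / (7) = 0.1829;  q ← (1−ω)·0.0000 + ω·0.1829 = 0.1463
  r: GS value = (11 - (1)·0.2400 - (-3)·0.1463) / (-7) = -1.5998;  r ← (1−ω)·0.0000 + ω·-1.5998 = -1.2798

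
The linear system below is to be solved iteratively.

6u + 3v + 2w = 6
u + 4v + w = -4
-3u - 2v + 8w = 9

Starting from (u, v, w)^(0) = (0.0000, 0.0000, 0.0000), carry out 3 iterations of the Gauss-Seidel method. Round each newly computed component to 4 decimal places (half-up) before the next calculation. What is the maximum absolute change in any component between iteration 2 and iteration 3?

0.1779

Iteration 1:
  u = (6 - (3)·0.0000 - (2)·0.0000) / (6) = 1.0000
  v = (-4 - (1)·1.0000 - (1)·0.0000) / (4) = -1.2500
  w = (9 - (-3)·1.0000 - (-2)·-1.2500) / (8) = 1.1875
Iteration 2:
  u = (6 - (3)·-1.2500 - (2)·1.1875) / (6) = 1.2292
  v = (-4 - (1)·1.2292 - (1)·1.1875) / (4) = -1.6042
  w = (9 - (-3)·1.2292 - (-2)·-1.6042) / (8) = 1.1849
Iteration 3:
  u = (6 - (3)·-1.6042 - (2)·1.1849) / (6) = 1.4071
  v = (-4 - (1)·1.4071 - (1)·1.1849) / (4) = -1.6480
  w = (9 - (-3)·1.4071 - (-2)·-1.6480) / (8) = 1.2407
Change: (0.1779, -0.0438, 0.0558) → max |·| = 0.1779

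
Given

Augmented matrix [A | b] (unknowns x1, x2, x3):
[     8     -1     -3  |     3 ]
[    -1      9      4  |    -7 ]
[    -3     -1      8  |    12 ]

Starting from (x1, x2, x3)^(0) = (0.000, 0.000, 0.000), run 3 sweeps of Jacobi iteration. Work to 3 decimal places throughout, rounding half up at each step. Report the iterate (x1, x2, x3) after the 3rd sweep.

(0.778, -1.370, 1.640)

Iteration 1:
  x1 = (3 - (-1)·0.000 - (-3)·0.000) / (8) = 0.375
  x2 = (-7 - (-1)·0.000 - (4)·0.000) / (9) = -0.778
  x3 = (12 - (-3)·0.000 - (-1)·0.000) / (8) = 1.500
Iteration 2:
  x1 = (3 - (-1)·-0.778 - (-3)·1.500) / (8) = 0.840
  x2 = (-7 - (-1)·0.375 - (4)·1.500) / (9) = -1.403
  x3 = (12 - (-3)·0.375 - (-1)·-0.778) / (8) = 1.543
Iteration 3:
  x1 = (3 - (-1)·-1.403 - (-3)·1.543) / (8) = 0.778
  x2 = (-7 - (-1)·0.840 - (4)·1.543) / (9) = -1.370
  x3 = (12 - (-3)·0.840 - (-1)·-1.403) / (8) = 1.640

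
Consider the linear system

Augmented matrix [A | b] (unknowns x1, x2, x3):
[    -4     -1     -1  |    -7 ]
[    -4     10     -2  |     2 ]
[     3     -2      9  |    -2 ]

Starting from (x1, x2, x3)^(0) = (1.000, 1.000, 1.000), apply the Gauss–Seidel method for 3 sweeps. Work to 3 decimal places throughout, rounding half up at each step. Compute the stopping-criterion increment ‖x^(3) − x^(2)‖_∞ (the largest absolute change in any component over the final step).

Iteration 1:
  x1 = (-7 - (-1)·1.000 - (-1)·1.000) / (-4) = 1.250
  x2 = (2 - (-4)·1.250 - (-2)·1.000) / (10) = 0.900
  x3 = (-2 - (3)·1.250 - (-2)·0.900) / (9) = -0.439
Iteration 2:
  x1 = (-7 - (-1)·0.900 - (-1)·-0.439) / (-4) = 1.635
  x2 = (2 - (-4)·1.635 - (-2)·-0.439) / (10) = 0.766
  x3 = (-2 - (3)·1.635 - (-2)·0.766) / (9) = -0.597
Iteration 3:
  x1 = (-7 - (-1)·0.766 - (-1)·-0.597) / (-4) = 1.708
  x2 = (2 - (-4)·1.708 - (-2)·-0.597) / (10) = 0.764
  x3 = (-2 - (3)·1.708 - (-2)·0.764) / (9) = -0.622
Change: (0.073, -0.002, -0.025) → max |·| = 0.073

0.073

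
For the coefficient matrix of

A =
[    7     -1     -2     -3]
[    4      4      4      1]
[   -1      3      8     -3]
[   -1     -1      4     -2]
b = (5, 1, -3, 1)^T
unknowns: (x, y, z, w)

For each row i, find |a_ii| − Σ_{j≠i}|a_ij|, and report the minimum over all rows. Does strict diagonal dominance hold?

-5

row 1: |7| − (1+2+3) = 1
row 2: |4| − (4+4+1) = -5
row 3: |8| − (1+3+3) = 1
row 4: |-2| − (1+1+4) = -4
minimum over rows = -5 → not strictly diagonally dominant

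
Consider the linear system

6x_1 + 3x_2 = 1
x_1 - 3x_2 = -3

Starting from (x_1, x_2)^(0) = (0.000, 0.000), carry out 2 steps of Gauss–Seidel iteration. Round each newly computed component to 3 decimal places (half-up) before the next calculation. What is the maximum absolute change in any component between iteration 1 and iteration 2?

Iteration 1:
  x_1 = (1 - (3)·0.000) / (6) = 0.167
  x_2 = (-3 - (1)·0.167) / (-3) = 1.056
Iteration 2:
  x_1 = (1 - (3)·1.056) / (6) = -0.361
  x_2 = (-3 - (1)·-0.361) / (-3) = 0.880
Change: (-0.528, -0.176) → max |·| = 0.528

0.528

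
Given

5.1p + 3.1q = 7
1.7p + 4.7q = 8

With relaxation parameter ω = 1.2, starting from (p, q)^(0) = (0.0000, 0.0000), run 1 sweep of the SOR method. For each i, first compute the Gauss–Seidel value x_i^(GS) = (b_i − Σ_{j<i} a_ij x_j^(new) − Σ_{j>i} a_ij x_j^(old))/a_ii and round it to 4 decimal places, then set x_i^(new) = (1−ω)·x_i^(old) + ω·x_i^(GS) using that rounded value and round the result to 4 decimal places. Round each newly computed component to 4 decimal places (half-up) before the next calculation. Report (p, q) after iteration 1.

Iteration 1:
  p: GS value = (7 - (3.1)·0.0000) / (5.1) = 1.3725;  p ← (1−ω)·0.0000 + ω·1.3725 = 1.6470
  q: GS value = (8 - (1.7)·1.6470) / (4.7) = 1.1064;  q ← (1−ω)·0.0000 + ω·1.1064 = 1.3277

(1.6470, 1.3277)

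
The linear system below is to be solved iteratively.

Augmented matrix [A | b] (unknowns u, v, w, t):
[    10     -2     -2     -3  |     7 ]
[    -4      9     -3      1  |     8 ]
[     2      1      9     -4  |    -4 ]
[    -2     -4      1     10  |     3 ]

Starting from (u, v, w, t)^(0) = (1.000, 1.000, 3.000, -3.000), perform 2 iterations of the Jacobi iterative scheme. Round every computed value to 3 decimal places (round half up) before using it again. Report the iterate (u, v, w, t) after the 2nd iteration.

(0.991, 0.385, -0.607, 1.698)

Iteration 1:
  u = (7 - (-2)·1.000 - (-2)·3.000 - (-3)·-3.000) / (10) = 0.600
  v = (8 - (-4)·1.000 - (-3)·3.000 - (1)·-3.000) / (9) = 2.667
  w = (-4 - (2)·1.000 - (1)·1.000 - (-4)·-3.000) / (9) = -2.111
  t = (3 - (-2)·1.000 - (-4)·1.000 - (1)·3.000) / (10) = 0.600
Iteration 2:
  u = (7 - (-2)·2.667 - (-2)·-2.111 - (-3)·0.600) / (10) = 0.991
  v = (8 - (-4)·0.600 - (-3)·-2.111 - (1)·0.600) / (9) = 0.385
  w = (-4 - (2)·0.600 - (1)·2.667 - (-4)·0.600) / (9) = -0.607
  t = (3 - (-2)·0.600 - (-4)·2.667 - (1)·-2.111) / (10) = 1.698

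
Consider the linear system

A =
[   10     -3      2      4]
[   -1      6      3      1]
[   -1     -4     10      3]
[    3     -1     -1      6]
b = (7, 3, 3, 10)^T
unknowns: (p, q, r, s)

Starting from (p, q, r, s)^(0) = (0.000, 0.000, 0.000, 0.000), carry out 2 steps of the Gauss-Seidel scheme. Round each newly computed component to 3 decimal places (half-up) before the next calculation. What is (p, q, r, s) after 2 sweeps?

Iteration 1:
  p = (7 - (-3)·0.000 - (2)·0.000 - (4)·0.000) / (10) = 0.700
  q = (3 - (-1)·0.700 - (3)·0.000 - (1)·0.000) / (6) = 0.617
  r = (3 - (-1)·0.700 - (-4)·0.617 - (3)·0.000) / (10) = 0.617
  s = (10 - (3)·0.700 - (-1)·0.617 - (-1)·0.617) / (6) = 1.522
Iteration 2:
  p = (7 - (-3)·0.617 - (2)·0.617 - (4)·1.522) / (10) = 0.153
  q = (3 - (-1)·0.153 - (3)·0.617 - (1)·1.522) / (6) = -0.037
  r = (3 - (-1)·0.153 - (-4)·-0.037 - (3)·1.522) / (10) = -0.156
  s = (10 - (3)·0.153 - (-1)·-0.037 - (-1)·-0.156) / (6) = 1.558

(0.153, -0.037, -0.156, 1.558)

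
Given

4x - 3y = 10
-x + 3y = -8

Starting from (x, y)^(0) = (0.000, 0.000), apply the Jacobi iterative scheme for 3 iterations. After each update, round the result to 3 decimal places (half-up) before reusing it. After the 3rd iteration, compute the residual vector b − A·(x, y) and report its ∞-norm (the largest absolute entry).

Iteration 1:
  x = (10 - (-3)·0.000) / (4) = 2.500
  y = (-8 - (-1)·0.000) / (3) = -2.667
Iteration 2:
  x = (10 - (-3)·-2.667) / (4) = 0.500
  y = (-8 - (-1)·2.500) / (3) = -1.833
Iteration 3:
  x = (10 - (-3)·-1.833) / (4) = 1.125
  y = (-8 - (-1)·0.500) / (3) = -2.500
Residual b − A·x = (-2.000, 0.625); ∞-norm = 2.000

2.000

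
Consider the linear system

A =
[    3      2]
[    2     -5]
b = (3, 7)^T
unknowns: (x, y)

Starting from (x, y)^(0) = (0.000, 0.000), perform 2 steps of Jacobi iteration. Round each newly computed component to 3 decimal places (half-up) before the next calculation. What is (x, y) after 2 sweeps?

(1.933, -1.000)

Iteration 1:
  x = (3 - (2)·0.000) / (3) = 1.000
  y = (7 - (2)·0.000) / (-5) = -1.400
Iteration 2:
  x = (3 - (2)·-1.400) / (3) = 1.933
  y = (7 - (2)·1.000) / (-5) = -1.000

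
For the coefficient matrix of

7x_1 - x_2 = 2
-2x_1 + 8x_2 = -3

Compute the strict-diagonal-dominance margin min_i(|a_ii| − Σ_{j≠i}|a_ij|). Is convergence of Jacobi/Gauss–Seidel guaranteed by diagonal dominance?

row 1: |7| − (1) = 6
row 2: |8| − (2) = 6
minimum over rows = 6 → strictly diagonally dominant (convergence guaranteed)

6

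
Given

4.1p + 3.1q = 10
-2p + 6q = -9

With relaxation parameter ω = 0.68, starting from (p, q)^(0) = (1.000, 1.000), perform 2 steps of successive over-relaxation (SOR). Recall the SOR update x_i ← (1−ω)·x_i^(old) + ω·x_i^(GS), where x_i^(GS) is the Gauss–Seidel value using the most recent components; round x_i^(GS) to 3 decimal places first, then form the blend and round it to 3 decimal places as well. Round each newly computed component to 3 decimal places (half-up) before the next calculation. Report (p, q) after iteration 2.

(2.316, -0.613)

Iteration 1:
  p: GS value = (10 - (3.1)·1.000) / (4.1) = 1.683;  p ← (1−ω)·1.000 + ω·1.683 = 1.464
  q: GS value = (-9 - (-2)·1.464) / (6) = -1.012;  q ← (1−ω)·1.000 + ω·-1.012 = -0.368
Iteration 2:
  p: GS value = (10 - (3.1)·-0.368) / (4.1) = 2.717;  p ← (1−ω)·1.464 + ω·2.717 = 2.316
  q: GS value = (-9 - (-2)·2.316) / (6) = -0.728;  q ← (1−ω)·-0.368 + ω·-0.728 = -0.613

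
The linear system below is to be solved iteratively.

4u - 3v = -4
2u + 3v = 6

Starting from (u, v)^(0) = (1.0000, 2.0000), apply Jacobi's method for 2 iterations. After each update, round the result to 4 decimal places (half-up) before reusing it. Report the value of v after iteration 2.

1.6667

Iteration 1:
  u = (-4 - (-3)·2.0000) / (4) = 0.5000
  v = (6 - (2)·1.0000) / (3) = 1.3333
Iteration 2:
  u = (-4 - (-3)·1.3333) / (4) = 0.0000
  v = (6 - (2)·0.5000) / (3) = 1.6667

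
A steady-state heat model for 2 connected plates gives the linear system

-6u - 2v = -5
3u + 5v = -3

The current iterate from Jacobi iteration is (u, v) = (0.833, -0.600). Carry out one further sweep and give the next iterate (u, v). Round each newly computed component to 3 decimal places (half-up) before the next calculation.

One sweep:
  u = (-5 - (-2)·-0.600) / (-6) = 1.033
  v = (-3 - (3)·0.833) / (5) = -1.100

(1.033, -1.100)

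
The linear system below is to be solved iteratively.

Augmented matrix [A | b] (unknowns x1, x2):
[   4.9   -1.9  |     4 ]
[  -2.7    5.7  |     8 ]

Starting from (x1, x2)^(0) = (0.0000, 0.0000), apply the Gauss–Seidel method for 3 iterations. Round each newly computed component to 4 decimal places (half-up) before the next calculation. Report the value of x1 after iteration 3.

1.6380

Iteration 1:
  x1 = (4 - (-1.9)·0.0000) / (4.9) = 0.8163
  x2 = (8 - (-2.7)·0.8163) / (5.7) = 1.7902
Iteration 2:
  x1 = (4 - (-1.9)·1.7902) / (4.9) = 1.5105
  x2 = (8 - (-2.7)·1.5105) / (5.7) = 2.1190
Iteration 3:
  x1 = (4 - (-1.9)·2.1190) / (4.9) = 1.6380
  x2 = (8 - (-2.7)·1.6380) / (5.7) = 2.1794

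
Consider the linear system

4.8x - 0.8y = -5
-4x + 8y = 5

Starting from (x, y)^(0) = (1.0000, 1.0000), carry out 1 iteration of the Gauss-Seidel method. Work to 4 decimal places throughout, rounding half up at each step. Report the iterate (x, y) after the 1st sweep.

Iteration 1:
  x = (-5 - (-0.8)·1.0000) / (4.8) = -0.8750
  y = (5 - (-4)·-0.8750) / (8) = 0.1875

(-0.8750, 0.1875)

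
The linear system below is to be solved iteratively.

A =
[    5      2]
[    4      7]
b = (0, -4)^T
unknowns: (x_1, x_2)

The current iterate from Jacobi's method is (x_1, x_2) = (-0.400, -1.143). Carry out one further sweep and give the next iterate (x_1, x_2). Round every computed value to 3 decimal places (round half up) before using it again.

(0.457, -0.343)

One sweep:
  x_1 = (0 - (2)·-1.143) / (5) = 0.457
  x_2 = (-4 - (4)·-0.400) / (7) = -0.343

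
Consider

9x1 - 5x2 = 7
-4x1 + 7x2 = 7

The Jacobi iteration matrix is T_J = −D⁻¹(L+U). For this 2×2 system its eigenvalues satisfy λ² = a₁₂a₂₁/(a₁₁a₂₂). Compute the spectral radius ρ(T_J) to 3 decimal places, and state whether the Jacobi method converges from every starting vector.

0.563

a₁₂a₂₁/(a₁₁a₂₂) = (-5)·(-4) / ((9)·(7)) = 0.317460
ρ = √|0.317460| = √0.317460 = 0.563
ρ < 1, so Jacobi converges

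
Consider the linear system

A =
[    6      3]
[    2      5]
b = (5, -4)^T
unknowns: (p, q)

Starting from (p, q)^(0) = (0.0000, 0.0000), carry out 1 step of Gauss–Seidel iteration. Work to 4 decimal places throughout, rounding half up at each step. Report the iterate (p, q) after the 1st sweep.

(0.8333, -1.1333)

Iteration 1:
  p = (5 - (3)·0.0000) / (6) = 0.8333
  q = (-4 - (2)·0.8333) / (5) = -1.1333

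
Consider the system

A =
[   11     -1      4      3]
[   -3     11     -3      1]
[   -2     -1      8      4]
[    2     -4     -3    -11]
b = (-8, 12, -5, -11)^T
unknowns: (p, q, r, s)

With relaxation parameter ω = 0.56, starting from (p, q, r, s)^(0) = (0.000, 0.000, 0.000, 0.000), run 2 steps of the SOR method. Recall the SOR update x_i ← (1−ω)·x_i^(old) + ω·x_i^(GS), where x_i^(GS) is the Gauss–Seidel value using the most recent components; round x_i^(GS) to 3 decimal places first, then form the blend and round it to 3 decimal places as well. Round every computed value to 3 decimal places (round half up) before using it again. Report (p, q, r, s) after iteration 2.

(-0.554, 0.688, -0.671, 0.670)

Iteration 1:
  p: GS value = (-8 - (-1)·0.000 - (4)·0.000 - (3)·0.000) / (11) = -0.727;  p ← (1−ω)·0.000 + ω·-0.727 = -0.407
  q: GS value = (12 - (-3)·-0.407 - (-3)·0.000 - (1)·0.000) / (11) = 0.980;  q ← (1−ω)·0.000 + ω·0.980 = 0.549
  r: GS value = (-5 - (-2)·-0.407 - (-1)·0.549 - (4)·0.000) / (8) = -0.658;  r ← (1−ω)·0.000 + ω·-0.658 = -0.368
  s: GS value = (-11 - (2)·-0.407 - (-4)·0.549 - (-3)·-0.368) / (-11) = 0.827;  s ← (1−ω)·0.000 + ω·0.827 = 0.463
Iteration 2:
  p: GS value = (-8 - (-1)·0.549 - (4)·-0.368 - (3)·0.463) / (11) = -0.670;  p ← (1−ω)·-0.407 + ω·-0.670 = -0.554
  q: GS value = (12 - (-3)·-0.554 - (-3)·-0.368 - (1)·0.463) / (11) = 0.797;  q ← (1−ω)·0.549 + ω·0.797 = 0.688
  r: GS value = (-5 - (-2)·-0.554 - (-1)·0.688 - (4)·0.463) / (8) = -0.909;  r ← (1−ω)·-0.368 + ω·-0.909 = -0.671
  s: GS value = (-11 - (2)·-0.554 - (-4)·0.688 - (-3)·-0.671) / (-11) = 0.832;  s ← (1−ω)·0.463 + ω·0.832 = 0.670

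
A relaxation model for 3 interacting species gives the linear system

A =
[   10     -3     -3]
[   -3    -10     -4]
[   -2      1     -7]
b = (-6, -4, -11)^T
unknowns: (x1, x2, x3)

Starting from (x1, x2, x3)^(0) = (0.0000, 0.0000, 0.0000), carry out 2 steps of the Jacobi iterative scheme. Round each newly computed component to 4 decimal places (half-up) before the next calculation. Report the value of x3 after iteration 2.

Iteration 1:
  x1 = (-6 - (-3)·0.0000 - (-3)·0.0000) / (10) = -0.6000
  x2 = (-4 - (-3)·0.0000 - (-4)·0.0000) / (-10) = 0.4000
  x3 = (-11 - (-2)·0.0000 - (1)·0.0000) / (-7) = 1.5714
Iteration 2:
  x1 = (-6 - (-3)·0.4000 - (-3)·1.5714) / (10) = -0.0086
  x2 = (-4 - (-3)·-0.6000 - (-4)·1.5714) / (-10) = -0.0486
  x3 = (-11 - (-2)·-0.6000 - (1)·0.4000) / (-7) = 1.8000

1.8000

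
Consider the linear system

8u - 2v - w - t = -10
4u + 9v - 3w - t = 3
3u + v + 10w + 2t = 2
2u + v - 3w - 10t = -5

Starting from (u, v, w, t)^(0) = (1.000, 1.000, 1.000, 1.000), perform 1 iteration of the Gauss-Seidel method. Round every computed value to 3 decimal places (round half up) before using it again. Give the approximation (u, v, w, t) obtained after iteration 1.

(-0.750, 1.111, 0.114, 0.427)

Iteration 1:
  u = (-10 - (-2)·1.000 - (-1)·1.000 - (-1)·1.000) / (8) = -0.750
  v = (3 - (4)·-0.750 - (-3)·1.000 - (-1)·1.000) / (9) = 1.111
  w = (2 - (3)·-0.750 - (1)·1.111 - (2)·1.000) / (10) = 0.114
  t = (-5 - (2)·-0.750 - (1)·1.111 - (-3)·0.114) / (-10) = 0.427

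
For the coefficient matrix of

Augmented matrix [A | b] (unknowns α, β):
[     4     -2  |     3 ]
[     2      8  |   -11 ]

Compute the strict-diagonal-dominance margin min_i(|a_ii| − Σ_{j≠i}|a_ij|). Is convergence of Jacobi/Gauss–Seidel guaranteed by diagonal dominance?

2

row 1: |4| − (2) = 2
row 2: |8| − (2) = 6
minimum over rows = 2 → strictly diagonally dominant (convergence guaranteed)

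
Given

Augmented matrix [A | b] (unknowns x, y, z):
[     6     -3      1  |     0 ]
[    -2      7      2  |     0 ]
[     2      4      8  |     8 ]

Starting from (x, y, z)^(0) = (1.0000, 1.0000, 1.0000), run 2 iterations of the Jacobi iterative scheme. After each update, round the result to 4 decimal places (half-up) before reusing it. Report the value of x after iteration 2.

Iteration 1:
  x = (0 - (-3)·1.0000 - (1)·1.0000) / (6) = 0.3333
  y = (0 - (-2)·1.0000 - (2)·1.0000) / (7) = 0.0000
  z = (8 - (2)·1.0000 - (4)·1.0000) / (8) = 0.2500
Iteration 2:
  x = (0 - (-3)·0.0000 - (1)·0.2500) / (6) = -0.0417
  y = (0 - (-2)·0.3333 - (2)·0.2500) / (7) = 0.0238
  z = (8 - (2)·0.3333 - (4)·0.0000) / (8) = 0.9167

-0.0417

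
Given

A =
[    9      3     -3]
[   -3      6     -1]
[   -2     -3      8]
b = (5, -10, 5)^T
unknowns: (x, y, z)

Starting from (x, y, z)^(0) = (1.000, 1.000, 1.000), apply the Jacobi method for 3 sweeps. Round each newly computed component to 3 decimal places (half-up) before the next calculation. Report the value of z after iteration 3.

0.509

Iteration 1:
  x = (5 - (3)·1.000 - (-3)·1.000) / (9) = 0.556
  y = (-10 - (-3)·1.000 - (-1)·1.000) / (6) = -1.000
  z = (5 - (-2)·1.000 - (-3)·1.000) / (8) = 1.250
Iteration 2:
  x = (5 - (3)·-1.000 - (-3)·1.250) / (9) = 1.306
  y = (-10 - (-3)·0.556 - (-1)·1.250) / (6) = -1.180
  z = (5 - (-2)·0.556 - (-3)·-1.000) / (8) = 0.389
Iteration 3:
  x = (5 - (3)·-1.180 - (-3)·0.389) / (9) = 1.079
  y = (-10 - (-3)·1.306 - (-1)·0.389) / (6) = -0.949
  z = (5 - (-2)·1.306 - (-3)·-1.180) / (8) = 0.509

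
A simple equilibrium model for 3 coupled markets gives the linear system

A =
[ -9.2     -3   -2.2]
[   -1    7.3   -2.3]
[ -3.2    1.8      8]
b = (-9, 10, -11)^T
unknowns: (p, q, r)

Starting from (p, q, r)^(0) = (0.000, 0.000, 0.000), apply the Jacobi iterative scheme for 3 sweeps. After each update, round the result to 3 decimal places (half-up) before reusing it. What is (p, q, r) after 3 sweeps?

(0.938, 1.081, -1.272)

Iteration 1:
  p = (-9 - (-3)·0.000 - (-2.2)·0.000) / (-9.2) = 0.978
  q = (10 - (-1)·0.000 - (-2.3)·0.000) / (7.3) = 1.370
  r = (-11 - (-3.2)·0.000 - (1.8)·0.000) / (8) = -1.375
Iteration 2:
  p = (-9 - (-3)·1.370 - (-2.2)·-1.375) / (-9.2) = 0.860
  q = (10 - (-1)·0.978 - (-2.3)·-1.375) / (7.3) = 1.071
  r = (-11 - (-3.2)·0.978 - (1.8)·1.370) / (8) = -1.292
Iteration 3:
  p = (-9 - (-3)·1.071 - (-2.2)·-1.292) / (-9.2) = 0.938
  q = (10 - (-1)·0.860 - (-2.3)·-1.292) / (7.3) = 1.081
  r = (-11 - (-3.2)·0.860 - (1.8)·1.071) / (8) = -1.272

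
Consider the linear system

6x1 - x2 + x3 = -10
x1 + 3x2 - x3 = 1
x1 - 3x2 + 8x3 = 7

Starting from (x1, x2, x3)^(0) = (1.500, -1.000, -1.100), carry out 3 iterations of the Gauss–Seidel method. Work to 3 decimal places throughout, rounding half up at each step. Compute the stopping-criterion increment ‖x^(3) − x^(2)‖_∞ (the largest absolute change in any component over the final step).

0.084

Iteration 1:
  x1 = (-10 - (-1)·-1.000 - (1)·-1.100) / (6) = -1.650
  x2 = (1 - (1)·-1.650 - (-1)·-1.100) / (3) = 0.517
  x3 = (7 - (1)·-1.650 - (-3)·0.517) / (8) = 1.275
Iteration 2:
  x1 = (-10 - (-1)·0.517 - (1)·1.275) / (6) = -1.793
  x2 = (1 - (1)·-1.793 - (-1)·1.275) / (3) = 1.356
  x3 = (7 - (1)·-1.793 - (-3)·1.356) / (8) = 1.608
Iteration 3:
  x1 = (-10 - (-1)·1.356 - (1)·1.608) / (6) = -1.709
  x2 = (1 - (1)·-1.709 - (-1)·1.608) / (3) = 1.439
  x3 = (7 - (1)·-1.709 - (-3)·1.439) / (8) = 1.628
Change: (0.084, 0.083, 0.020) → max |·| = 0.084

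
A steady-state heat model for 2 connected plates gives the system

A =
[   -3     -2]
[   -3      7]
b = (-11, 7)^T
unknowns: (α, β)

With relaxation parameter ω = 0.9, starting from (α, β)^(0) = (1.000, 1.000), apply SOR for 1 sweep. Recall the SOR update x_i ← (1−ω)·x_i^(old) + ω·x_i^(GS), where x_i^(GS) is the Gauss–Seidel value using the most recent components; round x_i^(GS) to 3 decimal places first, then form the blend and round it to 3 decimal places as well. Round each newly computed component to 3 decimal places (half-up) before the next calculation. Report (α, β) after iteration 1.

(2.800, 2.080)

Iteration 1:
  α: GS value = (-11 - (-2)·1.000) / (-3) = 3.000;  α ← (1−ω)·1.000 + ω·3.000 = 2.800
  β: GS value = (7 - (-3)·2.800) / (7) = 2.200;  β ← (1−ω)·1.000 + ω·2.200 = 2.080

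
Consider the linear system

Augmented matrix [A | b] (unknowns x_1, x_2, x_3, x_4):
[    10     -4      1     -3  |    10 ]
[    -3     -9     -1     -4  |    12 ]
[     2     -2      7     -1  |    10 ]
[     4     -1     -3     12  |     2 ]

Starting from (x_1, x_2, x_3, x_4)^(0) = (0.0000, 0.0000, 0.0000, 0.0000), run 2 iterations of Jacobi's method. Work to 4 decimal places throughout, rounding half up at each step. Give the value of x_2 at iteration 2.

-1.8995

Iteration 1:
  x_1 = (10 - (-4)·0.0000 - (1)·0.0000 - (-3)·0.0000) / (10) = 1.0000
  x_2 = (12 - (-3)·0.0000 - (-1)·0.0000 - (-4)·0.0000) / (-9) = -1.3333
  x_3 = (10 - (2)·0.0000 - (-2)·0.0000 - (-1)·0.0000) / (7) = 1.4286
  x_4 = (2 - (4)·0.0000 - (-1)·0.0000 - (-3)·0.0000) / (12) = 0.1667
Iteration 2:
  x_1 = (10 - (-4)·-1.3333 - (1)·1.4286 - (-3)·0.1667) / (10) = 0.3738
  x_2 = (12 - (-3)·1.0000 - (-1)·1.4286 - (-4)·0.1667) / (-9) = -1.8995
  x_3 = (10 - (2)·1.0000 - (-2)·-1.3333 - (-1)·0.1667) / (7) = 0.7857
  x_4 = (2 - (4)·1.0000 - (-1)·-1.3333 - (-3)·1.4286) / (12) = 0.0794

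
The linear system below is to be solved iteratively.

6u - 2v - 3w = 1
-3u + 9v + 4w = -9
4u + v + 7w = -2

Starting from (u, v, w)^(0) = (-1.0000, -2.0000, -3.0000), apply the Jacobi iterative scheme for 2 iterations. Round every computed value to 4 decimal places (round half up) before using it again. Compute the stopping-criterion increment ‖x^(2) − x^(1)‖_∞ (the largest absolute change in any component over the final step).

Iteration 1:
  u = (1 - (-2)·-2.0000 - (-3)·-3.0000) / (6) = -2.0000
  v = (-9 - (-3)·-1.0000 - (4)·-3.0000) / (9) = 0.0000
  w = (-2 - (4)·-1.0000 - (1)·-2.0000) / (7) = 0.5714
Iteration 2:
  u = (1 - (-2)·0.0000 - (-3)·0.5714) / (6) = 0.4524
  v = (-9 - (-3)·-2.0000 - (4)·0.5714) / (9) = -1.9206
  w = (-2 - (4)·-2.0000 - (1)·0.0000) / (7) = 0.8571
Change: (2.4524, -1.9206, 0.2857) → max |·| = 2.4524

2.4524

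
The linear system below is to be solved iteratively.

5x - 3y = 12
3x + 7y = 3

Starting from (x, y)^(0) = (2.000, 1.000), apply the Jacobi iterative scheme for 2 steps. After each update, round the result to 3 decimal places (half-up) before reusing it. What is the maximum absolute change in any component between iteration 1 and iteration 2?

Iteration 1:
  x = (12 - (-3)·1.000) / (5) = 3.000
  y = (3 - (3)·2.000) / (7) = -0.429
Iteration 2:
  x = (12 - (-3)·-0.429) / (5) = 2.143
  y = (3 - (3)·3.000) / (7) = -0.857
Change: (-0.857, -0.428) → max |·| = 0.857

0.857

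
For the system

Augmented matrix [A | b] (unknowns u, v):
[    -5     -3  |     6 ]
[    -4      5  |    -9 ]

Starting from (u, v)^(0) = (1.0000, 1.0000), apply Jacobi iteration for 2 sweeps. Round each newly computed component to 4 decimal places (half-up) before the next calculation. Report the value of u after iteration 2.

Iteration 1:
  u = (6 - (-3)·1.0000) / (-5) = -1.8000
  v = (-9 - (-4)·1.0000) / (5) = -1.0000
Iteration 2:
  u = (6 - (-3)·-1.0000) / (-5) = -0.6000
  v = (-9 - (-4)·-1.8000) / (5) = -3.2400

-0.6000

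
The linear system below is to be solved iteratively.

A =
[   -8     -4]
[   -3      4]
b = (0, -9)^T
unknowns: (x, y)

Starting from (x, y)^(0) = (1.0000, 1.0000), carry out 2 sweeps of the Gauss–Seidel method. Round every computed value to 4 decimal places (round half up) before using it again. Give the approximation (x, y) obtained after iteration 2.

(1.3125, -1.2656)

Iteration 1:
  x = (0 - (-4)·1.0000) / (-8) = -0.5000
  y = (-9 - (-3)·-0.5000) / (4) = -2.6250
Iteration 2:
  x = (0 - (-4)·-2.6250) / (-8) = 1.3125
  y = (-9 - (-3)·1.3125) / (4) = -1.2656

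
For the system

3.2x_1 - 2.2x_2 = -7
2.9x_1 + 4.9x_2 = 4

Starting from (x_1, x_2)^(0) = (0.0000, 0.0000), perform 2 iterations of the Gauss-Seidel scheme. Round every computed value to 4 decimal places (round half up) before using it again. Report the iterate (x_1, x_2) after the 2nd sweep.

(-0.7362, 1.2520)

Iteration 1:
  x_1 = (-7 - (-2.2)·0.0000) / (3.2) = -2.1875
  x_2 = (4 - (2.9)·-2.1875) / (4.9) = 2.1110
Iteration 2:
  x_1 = (-7 - (-2.2)·2.1110) / (3.2) = -0.7362
  x_2 = (4 - (2.9)·-0.7362) / (4.9) = 1.2520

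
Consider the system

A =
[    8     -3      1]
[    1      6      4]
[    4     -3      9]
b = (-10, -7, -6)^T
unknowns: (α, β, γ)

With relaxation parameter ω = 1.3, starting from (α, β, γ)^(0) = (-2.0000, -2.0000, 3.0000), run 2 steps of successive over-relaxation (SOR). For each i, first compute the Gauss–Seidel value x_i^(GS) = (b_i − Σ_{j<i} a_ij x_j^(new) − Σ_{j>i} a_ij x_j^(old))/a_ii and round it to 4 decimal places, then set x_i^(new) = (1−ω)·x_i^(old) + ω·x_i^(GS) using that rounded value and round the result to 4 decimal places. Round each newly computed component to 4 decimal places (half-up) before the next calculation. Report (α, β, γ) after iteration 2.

(-2.0672, 1.2283, 1.3459)

Iteration 1:
  α: GS value = (-10 - (-3)·-2.0000 - (1)·3.0000) / (8) = -2.3750;  α ← (1−ω)·-2.0000 + ω·-2.3750 = -2.4875
  β: GS value = (-7 - (1)·-2.4875 - (4)·3.0000) / (6) = -2.7521;  β ← (1−ω)·-2.0000 + ω·-2.7521 = -2.9777
  γ: GS value = (-6 - (4)·-2.4875 - (-3)·-2.9777) / (9) = -0.5537;  γ ← (1−ω)·3.0000 + ω·-0.5537 = -1.6198
Iteration 2:
  α: GS value = (-10 - (-3)·-2.9777 - (1)·-1.6198) / (8) = -2.1642;  α ← (1−ω)·-2.4875 + ω·-2.1642 = -2.0672
  β: GS value = (-7 - (1)·-2.0672 - (4)·-1.6198) / (6) = 0.2577;  β ← (1−ω)·-2.9777 + ω·0.2577 = 1.2283
  γ: GS value = (-6 - (4)·-2.0672 - (-3)·1.2283) / (9) = 0.6615;  γ ← (1−ω)·-1.6198 + ω·0.6615 = 1.3459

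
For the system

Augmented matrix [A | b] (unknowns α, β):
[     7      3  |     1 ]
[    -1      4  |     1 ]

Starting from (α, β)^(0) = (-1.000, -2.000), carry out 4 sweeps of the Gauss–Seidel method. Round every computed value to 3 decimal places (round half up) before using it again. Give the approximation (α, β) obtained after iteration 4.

(0.031, 0.258)

Iteration 1:
  α = (1 - (3)·-2.000) / (7) = 1.000
  β = (1 - (-1)·1.000) / (4) = 0.500
Iteration 2:
  α = (1 - (3)·0.500) / (7) = -0.071
  β = (1 - (-1)·-0.071) / (4) = 0.232
Iteration 3:
  α = (1 - (3)·0.232) / (7) = 0.043
  β = (1 - (-1)·0.043) / (4) = 0.261
Iteration 4:
  α = (1 - (3)·0.261) / (7) = 0.031
  β = (1 - (-1)·0.031) / (4) = 0.258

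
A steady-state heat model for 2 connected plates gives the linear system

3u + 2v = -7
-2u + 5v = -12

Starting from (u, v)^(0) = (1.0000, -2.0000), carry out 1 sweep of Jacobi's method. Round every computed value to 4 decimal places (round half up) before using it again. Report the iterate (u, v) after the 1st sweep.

(-1.0000, -2.0000)

Iteration 1:
  u = (-7 - (2)·-2.0000) / (3) = -1.0000
  v = (-12 - (-2)·1.0000) / (5) = -2.0000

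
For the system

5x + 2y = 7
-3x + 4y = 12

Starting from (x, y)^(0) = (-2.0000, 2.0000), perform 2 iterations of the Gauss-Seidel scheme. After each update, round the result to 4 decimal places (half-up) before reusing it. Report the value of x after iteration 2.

0.0200

Iteration 1:
  x = (7 - (2)·2.0000) / (5) = 0.6000
  y = (12 - (-3)·0.6000) / (4) = 3.4500
Iteration 2:
  x = (7 - (2)·3.4500) / (5) = 0.0200
  y = (12 - (-3)·0.0200) / (4) = 3.0150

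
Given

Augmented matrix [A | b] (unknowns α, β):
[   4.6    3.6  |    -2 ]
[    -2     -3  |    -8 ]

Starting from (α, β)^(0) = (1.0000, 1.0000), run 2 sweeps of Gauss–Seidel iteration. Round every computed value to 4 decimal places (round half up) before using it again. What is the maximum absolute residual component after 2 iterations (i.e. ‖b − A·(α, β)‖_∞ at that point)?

Iteration 1:
  α = (-2 - (3.6)·1.0000) / (4.6) = -1.2174
  β = (-8 - (-2)·-1.2174) / (-3) = 3.4783
Iteration 2:
  α = (-2 - (3.6)·3.4783) / (4.6) = -3.1569
  β = (-8 - (-2)·-3.1569) / (-3) = 4.7713
Residual b − A·x = (-4.6549, 0.0001); ∞-norm = 4.6549

4.6549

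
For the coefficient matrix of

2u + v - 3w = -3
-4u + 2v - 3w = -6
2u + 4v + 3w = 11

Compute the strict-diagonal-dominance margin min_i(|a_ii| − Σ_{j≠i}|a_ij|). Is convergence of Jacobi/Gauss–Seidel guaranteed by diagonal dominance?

row 1: |2| − (1+3) = -2
row 2: |2| − (4+3) = -5
row 3: |3| − (2+4) = -3
minimum over rows = -5 → not strictly diagonally dominant

-5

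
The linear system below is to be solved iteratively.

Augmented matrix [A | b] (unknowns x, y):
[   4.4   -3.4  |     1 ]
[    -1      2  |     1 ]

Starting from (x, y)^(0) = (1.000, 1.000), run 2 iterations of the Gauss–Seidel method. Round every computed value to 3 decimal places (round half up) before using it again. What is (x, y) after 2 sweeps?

(1.000, 1.000)

Iteration 1:
  x = (1 - (-3.4)·1.000) / (4.4) = 1.000
  y = (1 - (-1)·1.000) / (2) = 1.000
Iteration 2:
  x = (1 - (-3.4)·1.000) / (4.4) = 1.000
  y = (1 - (-1)·1.000) / (2) = 1.000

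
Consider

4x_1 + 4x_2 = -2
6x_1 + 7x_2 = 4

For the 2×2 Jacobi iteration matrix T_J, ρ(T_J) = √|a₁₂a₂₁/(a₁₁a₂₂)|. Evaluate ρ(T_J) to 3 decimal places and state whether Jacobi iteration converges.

a₁₂a₂₁/(a₁₁a₂₂) = (4)·(6) / ((4)·(7)) = 0.857143
ρ = √|0.857143| = √0.857143 = 0.926
ρ < 1, so Jacobi converges

0.926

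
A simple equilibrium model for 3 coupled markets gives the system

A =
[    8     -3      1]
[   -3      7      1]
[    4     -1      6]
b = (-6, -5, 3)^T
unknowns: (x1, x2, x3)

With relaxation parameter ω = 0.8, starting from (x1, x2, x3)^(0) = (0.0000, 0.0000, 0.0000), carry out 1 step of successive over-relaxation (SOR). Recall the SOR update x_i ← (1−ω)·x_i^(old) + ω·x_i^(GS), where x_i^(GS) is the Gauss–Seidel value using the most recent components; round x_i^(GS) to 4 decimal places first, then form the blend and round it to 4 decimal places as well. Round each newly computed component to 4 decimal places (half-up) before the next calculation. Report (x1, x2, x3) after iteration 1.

(-0.6000, -0.7771, 0.6164)

Iteration 1:
  x1: GS value = (-6 - (-3)·0.0000 - (1)·0.0000) / (8) = -0.7500;  x1 ← (1−ω)·0.0000 + ω·-0.7500 = -0.6000
  x2: GS value = (-5 - (-3)·-0.6000 - (1)·0.0000) / (7) = -0.9714;  x2 ← (1−ω)·0.0000 + ω·-0.9714 = -0.7771
  x3: GS value = (3 - (4)·-0.6000 - (-1)·-0.7771) / (6) = 0.7705;  x3 ← (1−ω)·0.0000 + ω·0.7705 = 0.6164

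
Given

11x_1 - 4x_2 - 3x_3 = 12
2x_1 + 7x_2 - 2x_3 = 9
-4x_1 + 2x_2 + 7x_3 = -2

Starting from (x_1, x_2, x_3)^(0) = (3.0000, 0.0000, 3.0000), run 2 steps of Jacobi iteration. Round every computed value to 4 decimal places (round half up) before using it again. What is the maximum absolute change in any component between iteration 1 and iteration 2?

Iteration 1:
  x_1 = (12 - (-4)·0.0000 - (-3)·3.0000) / (11) = 1.9091
  x_2 = (9 - (2)·3.0000 - (-2)·3.0000) / (7) = 1.2857
  x_3 = (-2 - (-4)·3.0000 - (2)·0.0000) / (7) = 1.4286
Iteration 2:
  x_1 = (12 - (-4)·1.2857 - (-3)·1.4286) / (11) = 1.9481
  x_2 = (9 - (2)·1.9091 - (-2)·1.4286) / (7) = 1.1484
  x_3 = (-2 - (-4)·1.9091 - (2)·1.2857) / (7) = 0.4379
Change: (0.0390, -0.1373, -0.9907) → max |·| = 0.9907

0.9907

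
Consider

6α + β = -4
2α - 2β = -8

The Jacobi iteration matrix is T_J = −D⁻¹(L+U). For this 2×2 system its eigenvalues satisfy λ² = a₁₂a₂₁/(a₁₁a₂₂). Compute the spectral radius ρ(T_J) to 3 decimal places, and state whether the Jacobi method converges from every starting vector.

a₁₂a₂₁/(a₁₁a₂₂) = (1)·(2) / ((6)·(-2)) = -0.166667
ρ = √|-0.166667| = √0.166667 = 0.408
ρ < 1, so Jacobi converges

0.408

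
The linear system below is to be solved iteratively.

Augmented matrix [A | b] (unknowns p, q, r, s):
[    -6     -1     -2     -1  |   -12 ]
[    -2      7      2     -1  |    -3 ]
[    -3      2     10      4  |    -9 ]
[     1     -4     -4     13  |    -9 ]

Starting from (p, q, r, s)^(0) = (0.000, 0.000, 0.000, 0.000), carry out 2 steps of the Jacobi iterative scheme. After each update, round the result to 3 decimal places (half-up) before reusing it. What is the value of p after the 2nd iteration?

2.487

Iteration 1:
  p = (-12 - (-1)·0.000 - (-2)·0.000 - (-1)·0.000) / (-6) = 2.000
  q = (-3 - (-2)·0.000 - (2)·0.000 - (-1)·0.000) / (7) = -0.429
  r = (-9 - (-3)·0.000 - (2)·0.000 - (4)·0.000) / (10) = -0.900
  s = (-9 - (1)·0.000 - (-4)·0.000 - (-4)·0.000) / (13) = -0.692
Iteration 2:
  p = (-12 - (-1)·-0.429 - (-2)·-0.900 - (-1)·-0.692) / (-6) = 2.487
  q = (-3 - (-2)·2.000 - (2)·-0.900 - (-1)·-0.692) / (7) = 0.301
  r = (-9 - (-3)·2.000 - (2)·-0.429 - (4)·-0.692) / (10) = 0.063
  s = (-9 - (1)·2.000 - (-4)·-0.429 - (-4)·-0.900) / (13) = -1.255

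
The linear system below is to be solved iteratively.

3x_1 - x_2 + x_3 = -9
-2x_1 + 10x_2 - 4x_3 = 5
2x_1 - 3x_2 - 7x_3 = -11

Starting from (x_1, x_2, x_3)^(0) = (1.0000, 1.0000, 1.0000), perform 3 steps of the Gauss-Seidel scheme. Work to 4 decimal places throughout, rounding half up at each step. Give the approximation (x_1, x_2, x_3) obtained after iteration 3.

Iteration 1:
  x_1 = (-9 - (-1)·1.0000 - (1)·1.0000) / (3) = -3.0000
  x_2 = (5 - (-2)·-3.0000 - (-4)·1.0000) / (10) = 0.3000
  x_3 = (-11 - (2)·-3.0000 - (-3)·0.3000) / (-7) = 0.5857
Iteration 2:
  x_1 = (-9 - (-1)·0.3000 - (1)·0.5857) / (3) = -3.0952
  x_2 = (5 - (-2)·-3.0952 - (-4)·0.5857) / (10) = 0.1152
  x_3 = (-11 - (2)·-3.0952 - (-3)·0.1152) / (-7) = 0.6377
Iteration 3:
  x_1 = (-9 - (-1)·0.1152 - (1)·0.6377) / (3) = -3.1742
  x_2 = (5 - (-2)·-3.1742 - (-4)·0.6377) / (10) = 0.1202
  x_3 = (-11 - (2)·-3.1742 - (-3)·0.1202) / (-7) = 0.6130

(-3.1742, 0.1202, 0.6130)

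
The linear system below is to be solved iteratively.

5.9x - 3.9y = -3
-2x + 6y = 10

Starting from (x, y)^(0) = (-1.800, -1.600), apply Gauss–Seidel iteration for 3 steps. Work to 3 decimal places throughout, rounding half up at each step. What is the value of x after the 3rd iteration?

0.648

Iteration 1:
  x = (-3 - (-3.9)·-1.600) / (5.9) = -1.566
  y = (10 - (-2)·-1.566) / (6) = 1.145
Iteration 2:
  x = (-3 - (-3.9)·1.145) / (5.9) = 0.248
  y = (10 - (-2)·0.248) / (6) = 1.749
Iteration 3:
  x = (-3 - (-3.9)·1.749) / (5.9) = 0.648
  y = (10 - (-2)·0.648) / (6) = 1.883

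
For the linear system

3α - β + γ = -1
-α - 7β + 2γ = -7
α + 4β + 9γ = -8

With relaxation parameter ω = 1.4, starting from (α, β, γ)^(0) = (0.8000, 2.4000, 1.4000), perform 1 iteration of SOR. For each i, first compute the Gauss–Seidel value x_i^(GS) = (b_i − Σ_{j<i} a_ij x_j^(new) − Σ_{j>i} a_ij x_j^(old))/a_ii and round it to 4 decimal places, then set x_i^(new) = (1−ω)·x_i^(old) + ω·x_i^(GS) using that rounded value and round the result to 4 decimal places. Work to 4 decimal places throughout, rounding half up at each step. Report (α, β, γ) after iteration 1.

(-0.3200, 1.0640, -2.4167)

Iteration 1:
  α: GS value = (-1 - (-1)·2.4000 - (1)·1.4000) / (3) = 0.0000;  α ← (1−ω)·0.8000 + ω·0.0000 = -0.3200
  β: GS value = (-7 - (-1)·-0.3200 - (2)·1.4000) / (-7) = 1.4457;  β ← (1−ω)·2.4000 + ω·1.4457 = 1.0640
  γ: GS value = (-8 - (1)·-0.3200 - (4)·1.0640) / (9) = -1.3262;  γ ← (1−ω)·1.4000 + ω·-1.3262 = -2.4167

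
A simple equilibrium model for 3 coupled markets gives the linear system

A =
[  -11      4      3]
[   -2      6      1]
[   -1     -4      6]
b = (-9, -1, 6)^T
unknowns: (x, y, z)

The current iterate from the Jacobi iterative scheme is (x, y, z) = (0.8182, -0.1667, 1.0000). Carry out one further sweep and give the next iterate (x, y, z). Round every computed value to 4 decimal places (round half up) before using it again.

One sweep:
  x = (-9 - (4)·-0.1667 - (3)·1.0000) / (-11) = 1.0303
  y = (-1 - (-2)·0.8182 - (1)·1.0000) / (6) = -0.0606
  z = (6 - (-1)·0.8182 - (-4)·-0.1667) / (6) = 1.0252

(1.0303, -0.0606, 1.0252)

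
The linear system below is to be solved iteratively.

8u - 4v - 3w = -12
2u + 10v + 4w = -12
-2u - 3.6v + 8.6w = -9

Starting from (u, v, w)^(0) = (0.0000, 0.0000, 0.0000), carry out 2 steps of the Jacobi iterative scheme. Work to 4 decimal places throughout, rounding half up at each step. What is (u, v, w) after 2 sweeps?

(-2.4924, -0.4814, -1.8977)

Iteration 1:
  u = (-12 - (-4)·0.0000 - (-3)·0.0000) / (8) = -1.5000
  v = (-12 - (2)·0.0000 - (4)·0.0000) / (10) = -1.2000
  w = (-9 - (-2)·0.0000 - (-3.6)·0.0000) / (8.6) = -1.0465
Iteration 2:
  u = (-12 - (-4)·-1.2000 - (-3)·-1.0465) / (8) = -2.4924
  v = (-12 - (2)·-1.5000 - (4)·-1.0465) / (10) = -0.4814
  w = (-9 - (-2)·-1.5000 - (-3.6)·-1.2000) / (8.6) = -1.8977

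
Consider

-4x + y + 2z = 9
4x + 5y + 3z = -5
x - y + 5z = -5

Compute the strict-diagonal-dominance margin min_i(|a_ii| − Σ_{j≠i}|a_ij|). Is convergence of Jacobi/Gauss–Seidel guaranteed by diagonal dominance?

row 1: |-4| − (1+2) = 1
row 2: |5| − (4+3) = -2
row 3: |5| − (1+1) = 3
minimum over rows = -2 → not strictly diagonally dominant

-2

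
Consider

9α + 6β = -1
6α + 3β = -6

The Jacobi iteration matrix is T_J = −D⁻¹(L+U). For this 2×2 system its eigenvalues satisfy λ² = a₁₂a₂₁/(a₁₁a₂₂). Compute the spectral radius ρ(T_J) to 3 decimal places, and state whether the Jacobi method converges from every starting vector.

1.155

a₁₂a₂₁/(a₁₁a₂₂) = (6)·(6) / ((9)·(3)) = 1.333333
ρ = √|1.333333| = √1.333333 = 1.155
ρ > 1, so Jacobi diverges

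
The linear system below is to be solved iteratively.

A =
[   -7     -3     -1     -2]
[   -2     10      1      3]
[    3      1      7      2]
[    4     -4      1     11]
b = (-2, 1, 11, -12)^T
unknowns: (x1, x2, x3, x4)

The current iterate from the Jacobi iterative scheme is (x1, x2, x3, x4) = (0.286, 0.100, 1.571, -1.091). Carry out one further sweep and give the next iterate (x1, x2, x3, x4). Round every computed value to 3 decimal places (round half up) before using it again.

(0.330, 0.327, 1.746, -1.301)

One sweep:
  x1 = (-2 - (-3)·0.100 - (-1)·1.571 - (-2)·-1.091) / (-7) = 0.330
  x2 = (1 - (-2)·0.286 - (1)·1.571 - (3)·-1.091) / (10) = 0.327
  x3 = (11 - (3)·0.286 - (1)·0.100 - (2)·-1.091) / (7) = 1.746
  x4 = (-12 - (4)·0.286 - (-4)·0.100 - (1)·1.571) / (11) = -1.301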